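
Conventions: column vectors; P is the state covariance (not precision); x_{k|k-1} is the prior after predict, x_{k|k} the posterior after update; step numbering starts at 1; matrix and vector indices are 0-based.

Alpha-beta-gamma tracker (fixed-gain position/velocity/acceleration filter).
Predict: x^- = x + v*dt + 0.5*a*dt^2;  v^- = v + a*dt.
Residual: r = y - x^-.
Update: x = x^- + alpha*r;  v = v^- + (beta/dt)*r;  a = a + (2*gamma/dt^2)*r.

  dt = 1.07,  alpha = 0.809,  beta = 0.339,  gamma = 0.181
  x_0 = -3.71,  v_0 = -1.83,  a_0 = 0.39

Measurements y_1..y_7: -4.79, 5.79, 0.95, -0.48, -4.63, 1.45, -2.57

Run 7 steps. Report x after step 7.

step 1: x_pred=-5.4448  r=0.6548  x^+=-4.9151  v^+=-1.2052  a^+=0.5971
step 2: x_pred=-5.8629  r=11.6529  x^+=3.5643  v^+=3.1255  a^+=4.2815
step 3: x_pred=9.3596  r=-8.4096  x^+=2.5562  v^+=5.0424  a^+=1.6225
step 4: x_pred=8.8804  r=-9.3604  x^+=1.3078  v^+=3.8129  a^+=-1.3371
step 5: x_pred=4.6223  r=-9.2523  x^+=-2.8628  v^+=-0.5491  a^+=-4.2625
step 6: x_pred=-5.8904  r=7.3404  x^+=0.0480  v^+=-2.7843  a^+=-1.9416
step 7: x_pred=-4.0427  r=1.4727  x^+=-2.8513  v^+=-4.3953  a^+=-1.4759

x_post = -2.8513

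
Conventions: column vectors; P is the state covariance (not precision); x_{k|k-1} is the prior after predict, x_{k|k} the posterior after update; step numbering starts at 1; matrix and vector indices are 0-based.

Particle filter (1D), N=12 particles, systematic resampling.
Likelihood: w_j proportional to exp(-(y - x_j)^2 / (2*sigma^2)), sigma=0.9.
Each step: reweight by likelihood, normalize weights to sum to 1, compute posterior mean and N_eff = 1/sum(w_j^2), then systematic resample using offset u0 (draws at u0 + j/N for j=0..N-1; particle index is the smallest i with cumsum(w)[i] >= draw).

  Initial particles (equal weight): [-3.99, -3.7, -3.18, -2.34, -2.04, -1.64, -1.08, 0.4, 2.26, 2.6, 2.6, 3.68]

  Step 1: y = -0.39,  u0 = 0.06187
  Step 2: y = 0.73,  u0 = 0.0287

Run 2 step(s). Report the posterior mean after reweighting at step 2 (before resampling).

post_mean = 0.1722

step 1: w=[0.0002, 0.0005, 0.0039, 0.0451, 0.0879, 0.1798, 0.3517, 0.3210, 0.0062, 0.0019, 0.0019, 0.0000]  mean=-0.8223  Neff=3.7198  idx=[4, 5, 5, 5, 6, 6, 6, 6, 7, 7, 7, 7]
step 2: w=[0.0020, 0.0071, 0.0071, 0.0071, 0.0303, 0.0303, 0.0303, 0.0303, 0.2139, 0.2139, 0.2139, 0.2139]  mean=0.1722  Neff=5.3537  idx=[4, 6, 8, 8, 9, 9, 9, 10, 10, 10, 11, 11]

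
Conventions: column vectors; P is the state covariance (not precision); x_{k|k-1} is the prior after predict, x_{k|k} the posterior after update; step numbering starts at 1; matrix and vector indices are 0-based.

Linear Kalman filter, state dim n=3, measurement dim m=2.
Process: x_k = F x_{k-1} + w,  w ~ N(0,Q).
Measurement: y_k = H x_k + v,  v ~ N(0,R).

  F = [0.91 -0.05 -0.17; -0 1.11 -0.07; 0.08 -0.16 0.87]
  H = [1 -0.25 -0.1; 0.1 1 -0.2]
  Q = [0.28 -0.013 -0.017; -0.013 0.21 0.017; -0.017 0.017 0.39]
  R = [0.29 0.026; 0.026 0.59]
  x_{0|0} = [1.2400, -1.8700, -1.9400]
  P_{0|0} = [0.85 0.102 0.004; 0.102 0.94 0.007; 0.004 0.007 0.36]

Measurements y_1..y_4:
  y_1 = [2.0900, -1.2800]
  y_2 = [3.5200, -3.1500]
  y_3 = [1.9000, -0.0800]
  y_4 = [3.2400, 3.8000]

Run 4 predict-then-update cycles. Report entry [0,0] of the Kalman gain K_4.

step 1: x^-=[1.5517, -1.9399, -1.2894]  P^-=[0.9862 0.0406 -0.0131; 0.0406 1.3689 -0.1560; -0.0131 -0.1560 0.6880]  S=[1.3432 -0.1537; -0.1537 2.0673]  K=[0.7418 0.1238; -0.1364 0.6691; -0.0487 -0.1463]  nu=[-0.0756, 0.2469]  x^+=[1.5262, -1.7644, -1.3218]  P^+=[0.2436 0.0790 0.0552; 0.0790 0.3904 0.0355; 0.0552 0.0355 0.6428]
step 2: x^-=[1.7017, -1.8660, -0.7456]  P^-=[0.4776 0.0427 -0.0606; 0.0427 0.6886 -0.0501; -0.0606 -0.0501 0.8839]  S=[0.8078 -0.0239; -0.0239 1.3498]  K=[0.5881 0.0864; -0.1388 0.5183; -0.1742 -0.1757]  nu=[1.2772, -1.6033]  x^+=[2.3144, -2.8743, -0.6864]  P^+=[0.1906 0.0552 0.0398; 0.0552 0.3070 0.0517; 0.0398 0.0517 0.8192]
step 3: x^-=[2.3665, -3.1424, 0.0479]  P^-=[0.4458 0.0233 -0.1000; 0.0233 0.5843 -0.0323; -0.1000 -0.0323 1.0088]  S=[0.7891 -0.0100; -0.0100 1.2406]  K=[0.5712 0.0754; -0.1454 0.4768; -0.2468 -0.1987]  nu=[-1.2473, 2.8353]  x^+=[1.8680, -1.6090, -0.2075]  P^+=[0.1822 0.0468 0.0285; 0.0468 0.2841 0.0561; 0.0285 0.0561 0.9128]
step 4: x^-=[1.8156, -1.7714, 0.2263]  P^-=[0.4458 0.0172 -0.1222; 0.0172 0.5558 -0.0303; -0.1222 -0.0303 1.0765]  S=[0.7956 -0.0029; -0.0029 1.2137]  K=[0.5705 0.0724; -0.1475 0.4640; -0.2801 -0.2131]  nu=[1.0042, 5.4351]  x^+=[2.7820, 0.6022, -1.2129]  P^+=[0.1807 0.0441 0.0233; 0.0441 0.2768 0.0565; 0.0233 0.0565 0.9593]

K[0,0] = 0.5705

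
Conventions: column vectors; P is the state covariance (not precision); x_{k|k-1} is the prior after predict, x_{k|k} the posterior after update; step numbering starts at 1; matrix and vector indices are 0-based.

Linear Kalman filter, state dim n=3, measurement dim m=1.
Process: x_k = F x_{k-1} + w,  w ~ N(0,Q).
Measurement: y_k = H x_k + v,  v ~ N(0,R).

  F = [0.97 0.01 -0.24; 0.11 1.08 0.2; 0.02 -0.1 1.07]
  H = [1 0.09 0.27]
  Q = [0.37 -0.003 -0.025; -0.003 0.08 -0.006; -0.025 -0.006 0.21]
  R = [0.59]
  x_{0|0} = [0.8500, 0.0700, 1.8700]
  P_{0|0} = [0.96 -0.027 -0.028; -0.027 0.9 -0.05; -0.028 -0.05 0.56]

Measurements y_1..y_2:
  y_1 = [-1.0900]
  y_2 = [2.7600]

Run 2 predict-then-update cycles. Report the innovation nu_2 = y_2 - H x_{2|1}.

innov = [3.5944]

step 1: x^-=[0.3764, 0.5431, 2.0109]  P^-=[1.3184 0.0621 -0.1791; 0.0621 1.1345 -0.0417; -0.1791 -0.0417 0.8701]  S=[1.8934]  K=[0.6737; 0.0808; 0.0275]  nu=[-2.0582]  x^+=[-1.0102, 0.3768, 1.9543]  P^+=[0.4590 -0.0409 -0.2142; -0.0409 1.1222 -0.0459; -0.2142 -0.0459 0.8687]
step 2: x^-=[-1.4452, 0.6867, 2.0332]  P^-=[0.9512 -0.0506 -0.4592; -0.0506 1.3902 -0.0189; -0.4592 -0.0189 1.2168]  S=[1.3831]  K=[0.5948; 0.0502; -0.0957]  nu=[3.5944]  x^+=[0.6926, 0.8670, 1.6892]  P^+=[0.4619 -0.0919 -0.3805; -0.0919 1.3867 -0.0123; -0.3805 -0.0123 1.2041]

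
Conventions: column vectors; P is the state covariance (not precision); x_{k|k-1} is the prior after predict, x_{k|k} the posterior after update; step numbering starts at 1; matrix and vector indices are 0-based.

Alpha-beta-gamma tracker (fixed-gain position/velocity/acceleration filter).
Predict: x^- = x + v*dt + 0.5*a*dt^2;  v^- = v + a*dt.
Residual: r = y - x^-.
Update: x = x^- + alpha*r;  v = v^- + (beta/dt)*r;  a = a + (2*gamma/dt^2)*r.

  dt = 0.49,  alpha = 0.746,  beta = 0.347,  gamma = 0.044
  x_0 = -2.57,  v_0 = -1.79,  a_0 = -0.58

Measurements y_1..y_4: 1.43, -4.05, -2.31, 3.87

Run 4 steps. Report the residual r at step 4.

resid = 6.9922

step 1: x_pred=-3.5167  r=4.9467  x^+=0.1735  v^+=1.4289  a^+=1.2330
step 2: x_pred=1.0217  r=-5.0717  x^+=-2.7618  v^+=-1.5585  a^+=-0.6258
step 3: x_pred=-3.6006  r=1.2906  x^+=-2.6378  v^+=-0.9512  a^+=-0.1528
step 4: x_pred=-3.1222  r=6.9922  x^+=2.0940  v^+=3.9256  a^+=2.4100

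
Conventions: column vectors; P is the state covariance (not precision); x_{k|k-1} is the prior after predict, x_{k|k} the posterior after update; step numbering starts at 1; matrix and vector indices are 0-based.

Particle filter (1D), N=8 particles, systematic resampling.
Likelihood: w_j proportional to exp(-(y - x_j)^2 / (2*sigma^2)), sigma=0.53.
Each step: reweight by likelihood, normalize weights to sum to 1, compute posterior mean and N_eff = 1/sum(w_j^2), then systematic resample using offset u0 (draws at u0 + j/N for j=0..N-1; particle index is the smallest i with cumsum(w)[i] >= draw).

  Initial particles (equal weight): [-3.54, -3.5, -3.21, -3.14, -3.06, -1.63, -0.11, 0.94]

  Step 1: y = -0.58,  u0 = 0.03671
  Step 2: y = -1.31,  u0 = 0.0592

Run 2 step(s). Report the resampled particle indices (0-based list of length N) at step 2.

resampled_idx = [0, 0, 0, 1, 1, 1, 2, 6]

step 1: w=[0.0000, 0.0000, 0.0000, 0.0000, 0.0000, 0.1689, 0.8114, 0.0197]  mean=-0.3462  Neff=1.4551  idx=[5, 5, 6, 6, 6, 6, 6, 6]
step 2: w=[0.3914, 0.3914, 0.0362, 0.0362, 0.0362, 0.0362, 0.0362, 0.0362]  mean=-1.2999  Neff=3.1819  idx=[0, 0, 0, 1, 1, 1, 2, 6]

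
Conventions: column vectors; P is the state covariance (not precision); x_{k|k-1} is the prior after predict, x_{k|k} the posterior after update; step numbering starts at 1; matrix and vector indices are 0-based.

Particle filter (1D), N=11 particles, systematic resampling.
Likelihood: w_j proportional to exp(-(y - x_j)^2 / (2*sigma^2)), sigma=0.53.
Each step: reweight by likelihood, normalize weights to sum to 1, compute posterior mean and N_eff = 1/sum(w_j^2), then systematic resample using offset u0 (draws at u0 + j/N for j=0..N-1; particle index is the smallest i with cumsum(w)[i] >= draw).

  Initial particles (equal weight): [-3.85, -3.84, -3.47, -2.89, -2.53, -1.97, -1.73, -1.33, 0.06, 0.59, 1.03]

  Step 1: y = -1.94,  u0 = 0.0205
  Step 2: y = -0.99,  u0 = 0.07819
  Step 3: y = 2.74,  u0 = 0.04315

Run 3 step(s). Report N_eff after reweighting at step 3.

N_eff = 6.0139

step 1: w=[0.0005, 0.0005, 0.0048, 0.0628, 0.1683, 0.3123, 0.2892, 0.1613, 0.0003, 0.0000, 0.0000]  mean=-1.9579  Neff=4.1754  idx=[3, 4, 4, 5, 5, 5, 6, 6, 6, 7, 7]
step 2: w=[0.0005, 0.0044, 0.0044, 0.0543, 0.0543, 0.0543, 0.1132, 0.1132, 0.1132, 0.2442, 0.2442]  mean=-1.5813  Neff=6.0044  idx=[4, 5, 6, 7, 8, 9, 9, 9, 10, 10, 10]
step 3: w=[0.0000, 0.0000, 0.0004, 0.0004, 0.0004, 0.1665, 0.1665, 0.1665, 0.1665, 0.1665, 0.1665]  mean=-1.3305  Neff=6.0139  idx=[5, 5, 6, 6, 7, 7, 8, 9, 9, 10, 10]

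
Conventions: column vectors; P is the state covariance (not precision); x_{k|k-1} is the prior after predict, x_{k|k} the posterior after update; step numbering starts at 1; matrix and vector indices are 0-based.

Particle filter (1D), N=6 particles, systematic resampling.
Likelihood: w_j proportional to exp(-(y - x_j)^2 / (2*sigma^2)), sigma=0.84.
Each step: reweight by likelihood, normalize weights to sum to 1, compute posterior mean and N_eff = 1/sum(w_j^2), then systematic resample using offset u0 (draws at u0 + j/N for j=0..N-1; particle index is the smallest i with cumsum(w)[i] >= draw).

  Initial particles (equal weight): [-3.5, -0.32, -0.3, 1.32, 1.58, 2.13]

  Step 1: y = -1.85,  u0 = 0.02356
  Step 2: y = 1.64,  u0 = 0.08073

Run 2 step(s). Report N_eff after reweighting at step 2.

N_eff = 3.9969

step 1: w=[0.2799, 0.3668, 0.3512, 0.0016, 0.0005, 0.0000]  mean=-1.1997  Neff=2.9738  idx=[0, 0, 1, 1, 2, 2]
step 2: w=[0.0000, 0.0000, 0.2431, 0.2431, 0.2569, 0.2569]  mean=-0.3097  Neff=3.9969  idx=[2, 3, 3, 4, 5, 5]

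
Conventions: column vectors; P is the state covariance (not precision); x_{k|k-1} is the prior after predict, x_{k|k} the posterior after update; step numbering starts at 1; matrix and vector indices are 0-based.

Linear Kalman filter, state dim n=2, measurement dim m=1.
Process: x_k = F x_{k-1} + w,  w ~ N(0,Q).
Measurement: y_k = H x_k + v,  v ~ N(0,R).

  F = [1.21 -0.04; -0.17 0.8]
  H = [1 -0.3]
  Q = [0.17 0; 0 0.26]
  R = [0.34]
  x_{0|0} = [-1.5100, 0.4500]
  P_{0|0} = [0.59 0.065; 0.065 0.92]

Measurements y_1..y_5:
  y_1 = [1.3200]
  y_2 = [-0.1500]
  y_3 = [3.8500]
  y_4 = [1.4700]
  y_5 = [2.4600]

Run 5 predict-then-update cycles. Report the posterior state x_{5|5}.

step 1: x^-=[-1.8451, 0.6167]  P^-=[1.0290 -0.0874; -0.0874 0.8482]  S=[1.4978]  K=[0.7045; -0.2283]  nu=[3.3501]  x^+=[0.5151, -0.1480]  P^+=[0.2856 0.1534; 0.1534 0.7701]
step 2: x^-=[0.6292, -0.2060]  P^-=[0.5745 0.0662; 0.0662 0.7194]  S=[0.9395]  K=[0.5903; -0.1593]  nu=[-0.8410]  x^+=[0.1327, -0.0720]  P^+=[0.2471 0.1545; 0.1545 0.6956]
step 3: x^-=[0.1635, -0.0802]  P^-=[0.5179 0.0775; 0.0775 0.6703]  S=[0.8717]  K=[0.5674; -0.1417]  nu=[3.6624]  x^+=[2.2417, -0.5992]  P^+=[0.2372 0.1476; 0.1476 0.6528]
step 4: x^-=[2.7364, -0.8605]  P^-=[0.5041 0.0742; 0.0742 0.6445]  S=[0.8575]  K=[0.5618; -0.1389]  nu=[-1.5246]  x^+=[1.8799, -0.6487]  P^+=[0.2334 0.1412; 0.1412 0.6279]
step 5: x^-=[2.3006, -0.8386]  P^-=[0.4990 0.0695; 0.0695 0.6302]  S=[0.8540]  K=[0.5599; -0.1400]  nu=[-0.0921]  x^+=[2.2490, -0.8257]  P^+=[0.2313 0.1364; 0.1364 0.6135]

x_post = [2.2490, -0.8257]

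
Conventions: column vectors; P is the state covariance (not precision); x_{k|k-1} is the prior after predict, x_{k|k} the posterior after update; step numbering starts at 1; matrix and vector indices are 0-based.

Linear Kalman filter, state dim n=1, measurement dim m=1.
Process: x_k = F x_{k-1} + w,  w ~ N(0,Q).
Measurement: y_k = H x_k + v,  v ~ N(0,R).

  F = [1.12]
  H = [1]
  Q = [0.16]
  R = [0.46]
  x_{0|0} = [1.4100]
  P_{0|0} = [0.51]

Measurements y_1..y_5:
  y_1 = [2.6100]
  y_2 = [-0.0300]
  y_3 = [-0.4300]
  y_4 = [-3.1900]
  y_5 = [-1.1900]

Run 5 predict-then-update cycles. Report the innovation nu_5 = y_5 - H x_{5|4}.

innov = [0.3114]

step 1: x^-=[1.5792]  P^-=[0.7997]  S=[1.2597]  K=[0.6348]  nu=[1.0308]  x^+=[2.2336]  P^+=[0.2920]
step 2: x^-=[2.5016]  P^-=[0.5263]  S=[0.9863]  K=[0.5336]  nu=[-2.5316]  x^+=[1.1507]  P^+=[0.2455]
step 3: x^-=[1.2888]  P^-=[0.4679]  S=[0.9279]  K=[0.5043]  nu=[-1.7188]  x^+=[0.4221]  P^+=[0.2320]
step 4: x^-=[0.4727]  P^-=[0.4510]  S=[0.9110]  K=[0.4950]  nu=[-3.6627]  x^+=[-1.3405]  P^+=[0.2277]
step 5: x^-=[-1.5014]  P^-=[0.4457]  S=[0.9057]  K=[0.4921]  nu=[0.3114]  x^+=[-1.3481]  P^+=[0.2264]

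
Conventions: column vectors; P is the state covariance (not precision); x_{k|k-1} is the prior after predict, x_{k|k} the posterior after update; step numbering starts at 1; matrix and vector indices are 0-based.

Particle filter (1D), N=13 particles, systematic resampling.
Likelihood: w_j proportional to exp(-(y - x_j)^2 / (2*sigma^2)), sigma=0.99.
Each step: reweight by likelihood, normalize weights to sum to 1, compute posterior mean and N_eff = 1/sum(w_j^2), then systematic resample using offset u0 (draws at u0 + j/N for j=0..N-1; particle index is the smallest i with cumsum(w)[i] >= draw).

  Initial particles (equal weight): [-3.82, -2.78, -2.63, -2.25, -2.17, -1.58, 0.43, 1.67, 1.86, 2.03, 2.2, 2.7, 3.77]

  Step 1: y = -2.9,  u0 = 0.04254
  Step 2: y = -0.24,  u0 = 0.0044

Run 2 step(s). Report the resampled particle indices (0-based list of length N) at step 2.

resampled_idx = [2, 4, 6, 7, 8, 9, 10, 10, 11, 12, 12, 12, 12]

step 1: w=[0.1415, 0.2164, 0.2100, 0.1757, 0.1661, 0.0896, 0.0008, 0.0000, 0.0000, 0.0000, 0.0000, 0.0000, 0.0000]  mean=-2.5913  Neff=5.6367  idx=[0, 0, 1, 1, 1, 2, 2, 3, 3, 3, 4, 4, 5]
step 2: w=[0.0011, 0.0011, 0.0285, 0.0285, 0.0285, 0.0416, 0.0416, 0.0976, 0.0976, 0.0976, 0.1147, 0.1147, 0.3068]  mean=-2.1066  Neff=6.4552  idx=[2, 4, 6, 7, 8, 9, 10, 10, 11, 12, 12, 12, 12]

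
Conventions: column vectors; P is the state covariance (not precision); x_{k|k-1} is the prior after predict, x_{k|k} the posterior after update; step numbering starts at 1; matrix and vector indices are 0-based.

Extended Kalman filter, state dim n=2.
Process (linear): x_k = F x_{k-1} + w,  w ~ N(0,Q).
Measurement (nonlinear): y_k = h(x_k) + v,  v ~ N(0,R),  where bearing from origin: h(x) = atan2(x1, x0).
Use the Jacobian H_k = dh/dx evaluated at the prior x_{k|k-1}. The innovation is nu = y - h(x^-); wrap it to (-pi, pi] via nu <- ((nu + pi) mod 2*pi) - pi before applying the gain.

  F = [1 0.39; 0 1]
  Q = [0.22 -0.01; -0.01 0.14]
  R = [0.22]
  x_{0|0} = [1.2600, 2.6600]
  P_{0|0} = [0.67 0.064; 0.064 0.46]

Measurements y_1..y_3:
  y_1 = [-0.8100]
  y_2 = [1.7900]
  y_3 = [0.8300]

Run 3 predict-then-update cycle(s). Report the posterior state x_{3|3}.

x_post = [4.9875, 2.8283]

step 1: x^-=[2.2974, 2.6600]  P^-=[1.0099 0.2334; 0.2334 0.6000]  H_jac=[-0.2153 0.1860]  S=[0.2689]  K=[-0.6473; 0.2281]  nu=[-1.6684]  x^+=[3.3774, 2.2795]  P^+=[0.8972 0.2731; 0.2731 0.5860]
step 2: x^-=[4.2663, 2.2795]  P^-=[1.4194 0.4916; 0.4916 0.7260]  H_jac=[-0.0974 0.1823]  S=[0.2401]  K=[-0.2025; 0.3518]  nu=[1.2993]  x^+=[4.0032, 2.7366]  P^+=[1.4095 0.5088; 0.5088 0.6963]
step 3: x^-=[5.0705, 2.7366]  P^-=[2.1323 0.7703; 0.7703 0.8363]  H_jac=[-0.0824 0.1527]  S=[0.2346]  K=[-0.2477; 0.2738]  nu=[0.3351]  x^+=[4.9875, 2.8283]  P^+=[2.1179 0.7862; 0.7862 0.8187]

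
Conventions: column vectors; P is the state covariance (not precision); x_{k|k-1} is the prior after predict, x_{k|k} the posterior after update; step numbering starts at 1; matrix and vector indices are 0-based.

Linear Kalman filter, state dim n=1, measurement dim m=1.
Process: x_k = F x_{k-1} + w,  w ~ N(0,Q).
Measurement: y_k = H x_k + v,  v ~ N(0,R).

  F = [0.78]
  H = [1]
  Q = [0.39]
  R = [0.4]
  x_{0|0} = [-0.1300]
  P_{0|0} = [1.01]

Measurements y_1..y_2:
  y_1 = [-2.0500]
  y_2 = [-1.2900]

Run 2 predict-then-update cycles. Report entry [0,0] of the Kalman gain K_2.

step 1: x^-=[-0.1014]  P^-=[1.0045]  S=[1.4045]  K=[0.7152]  nu=[-1.9486]  x^+=[-1.4950]  P^+=[0.2861]
step 2: x^-=[-1.1661]  P^-=[0.5641]  S=[0.9641]  K=[0.5851]  nu=[-0.1239]  x^+=[-1.2386]  P^+=[0.2340]

K[0,0] = 0.5851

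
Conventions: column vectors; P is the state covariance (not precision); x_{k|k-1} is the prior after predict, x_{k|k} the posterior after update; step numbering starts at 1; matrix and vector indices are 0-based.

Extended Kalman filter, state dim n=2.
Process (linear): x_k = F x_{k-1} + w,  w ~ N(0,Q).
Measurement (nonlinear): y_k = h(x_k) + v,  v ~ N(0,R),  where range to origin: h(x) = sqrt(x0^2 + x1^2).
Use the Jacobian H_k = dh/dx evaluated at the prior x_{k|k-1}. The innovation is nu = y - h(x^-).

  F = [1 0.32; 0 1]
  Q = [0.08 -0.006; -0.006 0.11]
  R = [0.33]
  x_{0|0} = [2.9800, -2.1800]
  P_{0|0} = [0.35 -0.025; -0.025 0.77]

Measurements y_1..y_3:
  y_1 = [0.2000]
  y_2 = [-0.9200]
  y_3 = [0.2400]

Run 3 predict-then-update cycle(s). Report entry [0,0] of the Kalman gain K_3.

step 1: x^-=[2.2824, -2.1800]  P^-=[0.4928 0.2154; 0.2154 0.8800]  H_jac=[0.7231 -0.6907]  S=[0.7924]  K=[0.2620; -0.5705]  nu=[-2.9562]  x^+=[1.5078, -0.4935]  P^+=[0.4384 0.3338; 0.3338 0.6221]
step 2: x^-=[1.3499, -0.4935]  P^-=[0.7958 0.5269; 0.5269 0.7321]  H_jac=[0.9392 -0.3433]  S=[0.7785]  K=[0.7277; 0.3128]  nu=[-2.3572]  x^+=[-0.3656, -1.2309]  P^+=[0.3835 0.3497; 0.3497 0.6559]
step 3: x^-=[-0.7595, -1.2309]  P^-=[0.7545 0.5536; 0.5536 0.7659]  H_jac=[-0.5251 -0.8510]  S=[1.5875]  K=[-0.5463; -0.5937]  nu=[-1.2063]  x^+=[-0.1004, -0.5147]  P^+=[0.2807 0.0387; 0.0387 0.2064]

K[0,0] = -0.5463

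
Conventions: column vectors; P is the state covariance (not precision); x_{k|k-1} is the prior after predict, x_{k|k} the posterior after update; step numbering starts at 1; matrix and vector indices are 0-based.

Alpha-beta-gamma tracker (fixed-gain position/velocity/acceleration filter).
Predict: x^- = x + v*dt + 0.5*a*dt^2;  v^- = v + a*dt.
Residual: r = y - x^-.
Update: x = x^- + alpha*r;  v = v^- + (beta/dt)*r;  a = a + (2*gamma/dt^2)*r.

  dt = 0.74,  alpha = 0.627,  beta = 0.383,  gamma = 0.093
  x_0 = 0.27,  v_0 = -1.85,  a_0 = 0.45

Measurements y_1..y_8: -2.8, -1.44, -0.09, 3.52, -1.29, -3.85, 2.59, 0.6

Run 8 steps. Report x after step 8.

step 1: x_pred=-0.9758  r=-1.8242  x^+=-2.1196  v^+=-2.4612  a^+=-0.1696
step 2: x_pred=-3.9873  r=2.5473  x^+=-2.3901  v^+=-1.2683  a^+=0.6956
step 3: x_pred=-3.1382  r=3.0482  x^+=-1.2270  v^+=0.8241  a^+=1.7310
step 4: x_pred=-0.1432  r=3.6632  x^+=2.1536  v^+=4.0010  a^+=2.9752
step 5: x_pred=5.9290  r=-7.2190  x^+=1.4027  v^+=2.4663  a^+=0.5232
step 6: x_pred=3.3710  r=-7.2210  x^+=-1.1566  v^+=-0.8839  a^+=-1.9295
step 7: x_pred=-2.3389  r=4.9289  x^+=0.7515  v^+=0.2393  a^+=-0.2553
step 8: x_pred=0.8587  r=-0.2587  x^+=0.6965  v^+=-0.0835  a^+=-0.3432

x_post = 0.6965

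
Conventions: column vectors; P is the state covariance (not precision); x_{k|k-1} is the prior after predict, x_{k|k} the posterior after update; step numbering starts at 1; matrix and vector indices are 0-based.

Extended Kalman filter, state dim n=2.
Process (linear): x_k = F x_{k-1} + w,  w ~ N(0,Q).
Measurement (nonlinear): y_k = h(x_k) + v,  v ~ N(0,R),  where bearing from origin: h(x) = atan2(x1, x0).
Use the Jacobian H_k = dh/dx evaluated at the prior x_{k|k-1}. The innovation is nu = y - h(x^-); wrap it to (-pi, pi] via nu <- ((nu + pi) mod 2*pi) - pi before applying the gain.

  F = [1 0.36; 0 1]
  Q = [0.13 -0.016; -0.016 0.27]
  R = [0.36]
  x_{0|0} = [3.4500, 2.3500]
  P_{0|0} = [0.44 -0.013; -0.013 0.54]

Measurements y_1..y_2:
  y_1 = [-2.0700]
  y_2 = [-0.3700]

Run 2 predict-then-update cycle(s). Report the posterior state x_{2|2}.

x_post = [5.0025, 1.2123]

step 1: x^-=[4.2960, 2.3500]  P^-=[0.6306 0.1654; 0.1654 0.8100]  H_jac=[-0.0980 0.1792]  S=[0.3862]  K=[-0.0833; 0.3338]  nu=[-2.5706]  x^+=[4.5101, 1.4921]  P^+=[0.6279 0.1761; 0.1761 0.7670]
step 2: x^-=[5.0473, 1.4921]  P^-=[0.9842 0.4362; 0.4362 1.0370]  H_jac=[-0.0539 0.1822]  S=[0.3887]  K=[0.0681; 0.4256]  nu=[-0.6574]  x^+=[5.0025, 1.2123]  P^+=[0.9824 0.4250; 0.4250 0.9666]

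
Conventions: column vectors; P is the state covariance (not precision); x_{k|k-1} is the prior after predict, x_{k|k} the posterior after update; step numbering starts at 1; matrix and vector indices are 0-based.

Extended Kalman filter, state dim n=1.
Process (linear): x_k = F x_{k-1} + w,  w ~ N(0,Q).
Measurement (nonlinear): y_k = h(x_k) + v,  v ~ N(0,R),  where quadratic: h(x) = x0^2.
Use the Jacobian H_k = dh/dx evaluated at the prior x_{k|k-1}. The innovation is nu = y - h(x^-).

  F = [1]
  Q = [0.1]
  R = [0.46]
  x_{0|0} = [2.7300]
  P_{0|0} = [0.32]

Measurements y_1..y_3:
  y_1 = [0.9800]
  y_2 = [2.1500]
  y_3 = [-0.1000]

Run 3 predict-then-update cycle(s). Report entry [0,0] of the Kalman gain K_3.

step 1: x^-=[2.7300]  P^-=[0.4200]  H_jac=[5.4600]  S=[12.9809]  K=[0.1767]  nu=[-6.4729]  x^+=[1.5865]  P^+=[0.0149]
step 2: x^-=[1.5865]  P^-=[0.1149]  H_jac=[3.1730]  S=[1.6166]  K=[0.2255]  nu=[-0.3670]  x^+=[1.5038]  P^+=[0.0327]
step 3: x^-=[1.5038]  P^-=[0.1327]  H_jac=[3.0075]  S=[1.6602]  K=[0.2404]  nu=[-2.3613]  x^+=[0.9362]  P^+=[0.0368]

K[0,0] = 0.2404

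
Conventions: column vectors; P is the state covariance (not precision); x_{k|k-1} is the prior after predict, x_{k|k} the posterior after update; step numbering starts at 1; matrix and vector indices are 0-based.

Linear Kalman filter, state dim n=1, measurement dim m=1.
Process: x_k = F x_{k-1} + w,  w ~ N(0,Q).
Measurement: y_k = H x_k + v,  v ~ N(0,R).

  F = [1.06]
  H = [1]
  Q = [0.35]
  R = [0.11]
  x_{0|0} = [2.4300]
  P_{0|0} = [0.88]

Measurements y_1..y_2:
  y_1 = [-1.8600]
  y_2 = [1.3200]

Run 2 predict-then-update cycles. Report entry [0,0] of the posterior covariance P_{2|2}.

step 1: x^-=[2.5758]  P^-=[1.3388]  S=[1.4488]  K=[0.9241]  nu=[-4.4358]  x^+=[-1.5232]  P^+=[0.1016]
step 2: x^-=[-1.6146]  P^-=[0.4642]  S=[0.5742]  K=[0.8084]  nu=[2.9346]  x^+=[0.7578]  P^+=[0.0889]

P_post[0,0] = 0.0889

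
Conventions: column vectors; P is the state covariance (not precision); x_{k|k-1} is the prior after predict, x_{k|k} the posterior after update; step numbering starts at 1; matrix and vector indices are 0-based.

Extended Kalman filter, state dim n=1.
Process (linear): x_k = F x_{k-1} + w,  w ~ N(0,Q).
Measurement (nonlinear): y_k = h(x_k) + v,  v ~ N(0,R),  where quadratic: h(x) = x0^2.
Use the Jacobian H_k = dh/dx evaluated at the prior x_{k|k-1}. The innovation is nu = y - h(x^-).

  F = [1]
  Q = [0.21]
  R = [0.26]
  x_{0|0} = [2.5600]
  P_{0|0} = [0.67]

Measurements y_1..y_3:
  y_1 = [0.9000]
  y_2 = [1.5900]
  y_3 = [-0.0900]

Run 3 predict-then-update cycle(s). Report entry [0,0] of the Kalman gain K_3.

K[0,0] = 0.3310

step 1: x^-=[2.5600]  P^-=[0.8800]  H_jac=[5.1200]  S=[23.3287]  K=[0.1931]  nu=[-5.6536]  x^+=[1.4681]  P^+=[0.0098]
step 2: x^-=[1.4681]  P^-=[0.2198]  H_jac=[2.9362]  S=[2.1550]  K=[0.2995]  nu=[-0.5653]  x^+=[1.2988]  P^+=[0.0265]
step 3: x^-=[1.2988]  P^-=[0.2365]  H_jac=[2.5976]  S=[1.8559]  K=[0.3310]  nu=[-1.7769]  x^+=[0.7106]  P^+=[0.0331]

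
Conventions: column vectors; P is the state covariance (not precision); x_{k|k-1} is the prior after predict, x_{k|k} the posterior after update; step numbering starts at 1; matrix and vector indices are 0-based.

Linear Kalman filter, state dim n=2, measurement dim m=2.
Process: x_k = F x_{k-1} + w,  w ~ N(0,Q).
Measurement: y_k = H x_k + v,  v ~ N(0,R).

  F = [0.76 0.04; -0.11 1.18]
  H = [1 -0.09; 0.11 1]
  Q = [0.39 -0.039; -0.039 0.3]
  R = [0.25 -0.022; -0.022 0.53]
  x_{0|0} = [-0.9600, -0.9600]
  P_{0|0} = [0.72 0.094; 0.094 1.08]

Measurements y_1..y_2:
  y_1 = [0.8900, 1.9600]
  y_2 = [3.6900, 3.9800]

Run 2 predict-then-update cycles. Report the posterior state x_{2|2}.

x_post = [2.8477, 2.6555]

step 1: x^-=[-0.7680, -1.0272]  P^-=[0.8133 0.0357; 0.0357 1.7881]  S=[1.0714 -0.0581; -0.0581 2.3358]  K=[0.7601 0.0725; -0.0754 0.7653]  nu=[1.5656, 3.0717]  x^+=[0.6446, 1.2056]  P^+=[0.1885 0.0010; 0.0010 0.4072]
step 2: x^-=[0.5381, 1.3517]  P^-=[0.4996 -0.0347; -0.0347 0.8690]  S=[0.7629 -0.0796; -0.0796 1.3974]  K=[0.6644 0.0524; -0.0839 0.6143]  nu=[3.2735, 2.5691]  x^+=[2.8477, 2.6555]  P^+=[0.1645 -0.0050; -0.0050 0.3280]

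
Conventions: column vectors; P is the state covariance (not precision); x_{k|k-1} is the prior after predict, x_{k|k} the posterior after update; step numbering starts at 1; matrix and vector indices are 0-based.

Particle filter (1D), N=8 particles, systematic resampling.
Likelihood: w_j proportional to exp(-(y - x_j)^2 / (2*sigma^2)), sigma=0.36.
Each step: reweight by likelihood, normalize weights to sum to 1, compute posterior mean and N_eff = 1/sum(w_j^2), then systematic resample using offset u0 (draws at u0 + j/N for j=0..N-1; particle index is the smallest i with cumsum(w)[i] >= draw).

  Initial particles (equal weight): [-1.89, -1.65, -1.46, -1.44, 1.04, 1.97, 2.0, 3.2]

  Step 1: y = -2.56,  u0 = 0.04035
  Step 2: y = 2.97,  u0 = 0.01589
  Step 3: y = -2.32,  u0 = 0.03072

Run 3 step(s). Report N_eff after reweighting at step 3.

N_eff = 8.0000

step 1: w=[0.7523, 0.1742, 0.0399, 0.0336, 0.0000, 0.0000, 0.0000, 0.0000]  mean=-1.8159  Neff=1.6695  idx=[0, 0, 0, 0, 0, 0, 1, 1]
step 2: w=[0.0001, 0.0001, 0.0001, 0.0001, 0.0001, 0.0001, 0.4998, 0.4998]  mean=-1.6501  Neff=2.0018  idx=[6, 6, 6, 6, 7, 7, 7, 7]
step 3: w=[0.1250, 0.1250, 0.1250, 0.1250, 0.1250, 0.1250, 0.1250, 0.1250]  mean=-1.6500  Neff=8.0000  idx=[0, 1, 2, 3, 4, 5, 6, 7]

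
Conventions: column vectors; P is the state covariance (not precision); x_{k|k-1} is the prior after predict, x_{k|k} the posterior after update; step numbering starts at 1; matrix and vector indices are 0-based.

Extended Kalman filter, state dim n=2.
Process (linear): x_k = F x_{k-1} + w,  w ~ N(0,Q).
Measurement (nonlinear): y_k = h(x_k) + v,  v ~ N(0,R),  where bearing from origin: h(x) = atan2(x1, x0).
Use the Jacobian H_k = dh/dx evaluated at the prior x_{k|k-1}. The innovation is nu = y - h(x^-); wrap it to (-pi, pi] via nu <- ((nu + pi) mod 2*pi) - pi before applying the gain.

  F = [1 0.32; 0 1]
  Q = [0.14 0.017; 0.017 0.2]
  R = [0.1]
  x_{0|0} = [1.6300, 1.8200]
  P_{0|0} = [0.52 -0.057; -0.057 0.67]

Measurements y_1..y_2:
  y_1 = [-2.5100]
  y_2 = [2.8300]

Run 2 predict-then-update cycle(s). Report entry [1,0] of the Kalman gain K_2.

step 1: x^-=[2.2124, 1.8200]  P^-=[0.6921 0.1744; 0.1744 0.8700]  H_jac=[-0.2218 0.2696]  S=[0.1764]  K=[-0.6036; 1.1102]  nu=[3.0848]  x^+=[0.3505, 5.2448]  P^+=[0.6279 0.2926; 0.2926 0.6526]
step 2: x^-=[2.0289, 5.2448]  P^-=[1.0220 0.5184; 0.5184 0.8526]  H_jac=[-0.1658 0.0642]  S=[0.1206]  K=[-1.1297; -0.2594]  nu=[1.6283]  x^+=[0.1894, 4.8224]  P^+=[0.8681 0.4831; 0.4831 0.8444]

K[1,0] = -0.2594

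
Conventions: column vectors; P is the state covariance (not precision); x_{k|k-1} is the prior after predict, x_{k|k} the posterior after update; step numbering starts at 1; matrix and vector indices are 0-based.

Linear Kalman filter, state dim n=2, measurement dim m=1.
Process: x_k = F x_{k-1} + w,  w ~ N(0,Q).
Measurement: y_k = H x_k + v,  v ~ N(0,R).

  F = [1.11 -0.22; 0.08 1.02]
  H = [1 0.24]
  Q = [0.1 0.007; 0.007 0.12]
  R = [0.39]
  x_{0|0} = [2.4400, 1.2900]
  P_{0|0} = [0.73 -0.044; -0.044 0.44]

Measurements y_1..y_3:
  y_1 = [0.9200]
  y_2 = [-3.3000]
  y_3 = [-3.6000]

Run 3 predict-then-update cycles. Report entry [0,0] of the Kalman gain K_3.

K[0,0] = 0.5751

step 1: x^-=[2.4246, 1.5110]  P^-=[1.0422 -0.0760; -0.0760 0.5753]  S=[1.4289]  K=[0.7166; 0.0435]  nu=[-1.8672]  x^+=[1.0865, 1.4298]  P^+=[0.3084 -0.1205; -0.1205 0.5726]
step 2: x^-=[0.8914, 1.5454]  P^-=[0.5665 -0.2284; -0.2284 0.6980]  S=[0.8871]  K=[0.5768; -0.0686]  nu=[-4.5623]  x^+=[-1.7403, 1.8583]  P^+=[0.2713 -0.1933; -0.1933 0.6938]
step 3: x^-=[-2.3405, 1.7562]  P^-=[0.5623 -0.3400; -0.3400 0.8121]  S=[0.8359]  K=[0.5751; -0.1736]  nu=[-1.6810]  x^+=[-3.3072, 2.0481]  P^+=[0.2859 -0.2566; -0.2566 0.7869]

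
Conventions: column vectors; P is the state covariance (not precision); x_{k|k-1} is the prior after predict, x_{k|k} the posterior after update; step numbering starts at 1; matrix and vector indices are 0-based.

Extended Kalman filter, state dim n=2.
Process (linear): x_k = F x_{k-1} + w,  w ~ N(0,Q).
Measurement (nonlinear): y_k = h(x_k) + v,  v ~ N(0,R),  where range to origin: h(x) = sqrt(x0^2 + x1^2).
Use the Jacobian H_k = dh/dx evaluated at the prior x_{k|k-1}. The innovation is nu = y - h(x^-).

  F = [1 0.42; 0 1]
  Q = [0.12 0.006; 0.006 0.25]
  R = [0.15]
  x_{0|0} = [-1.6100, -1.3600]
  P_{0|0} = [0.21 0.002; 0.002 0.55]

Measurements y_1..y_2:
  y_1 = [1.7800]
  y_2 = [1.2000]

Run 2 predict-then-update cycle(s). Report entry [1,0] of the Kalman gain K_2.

step 1: x^-=[-2.1812, -1.3600]  P^-=[0.4287 0.2390; 0.2390 0.8000]  H_jac=[-0.8486 -0.5291]  S=[0.8972]  K=[-0.5464; -0.6978]  nu=[-0.7905]  x^+=[-1.7493, -0.8084]  P^+=[0.1608 -0.1031; -0.1031 0.3631]
step 2: x^-=[-2.0889, -0.8084]  P^-=[0.2583 0.0554; 0.0554 0.6131]  H_jac=[-0.9326 -0.3609]  S=[0.4919]  K=[-0.5305; -0.5550]  nu=[-1.0398]  x^+=[-1.5373, -0.2313]  P^+=[0.1199 -0.0894; -0.0894 0.4616]

K[1,0] = -0.5550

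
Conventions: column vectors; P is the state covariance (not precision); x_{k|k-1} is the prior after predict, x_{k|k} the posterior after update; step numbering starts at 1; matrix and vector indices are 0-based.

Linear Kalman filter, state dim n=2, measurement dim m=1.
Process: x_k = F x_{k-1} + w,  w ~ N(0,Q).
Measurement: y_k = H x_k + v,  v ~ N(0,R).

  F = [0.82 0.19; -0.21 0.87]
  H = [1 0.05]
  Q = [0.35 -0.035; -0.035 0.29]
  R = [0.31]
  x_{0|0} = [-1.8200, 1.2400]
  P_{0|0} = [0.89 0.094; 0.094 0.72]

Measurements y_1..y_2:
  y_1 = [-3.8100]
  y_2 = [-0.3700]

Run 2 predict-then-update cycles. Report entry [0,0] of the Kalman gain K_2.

K[0,0] = 0.6286

step 1: x^-=[-1.2568, 1.4610]  P^-=[1.0037 -0.0059; -0.0059 0.8399]  S=[1.3152]  K=[0.7629; 0.0274]  nu=[-2.6263]  x^+=[-3.2604, 1.3890]  P^+=[0.2382 -0.0334; -0.0334 0.8389]
step 2: x^-=[-2.4097, 1.8931]  P^-=[0.5300 0.0401; 0.0401 0.9477]  S=[0.8464]  K=[0.6286; 0.1034]  nu=[1.9450]  x^+=[-1.1871, 2.0942]  P^+=[0.1956 -0.0149; -0.0149 0.9386]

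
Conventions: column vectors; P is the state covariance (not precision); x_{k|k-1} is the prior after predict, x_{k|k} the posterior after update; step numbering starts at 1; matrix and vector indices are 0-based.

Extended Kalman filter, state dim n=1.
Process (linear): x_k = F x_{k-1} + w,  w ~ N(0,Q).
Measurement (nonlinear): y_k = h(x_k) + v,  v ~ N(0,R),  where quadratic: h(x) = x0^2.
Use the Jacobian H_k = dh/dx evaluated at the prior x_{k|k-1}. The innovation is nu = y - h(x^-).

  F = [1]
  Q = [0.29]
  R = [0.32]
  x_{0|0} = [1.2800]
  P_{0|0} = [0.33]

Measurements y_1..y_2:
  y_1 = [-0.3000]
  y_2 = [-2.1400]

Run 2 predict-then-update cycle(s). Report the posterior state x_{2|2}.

step 1: x^-=[1.2800]  P^-=[0.6200]  H_jac=[2.5600]  S=[4.3832]  K=[0.3621]  nu=[-1.9384]  x^+=[0.5781]  P^+=[0.0453]
step 2: x^-=[0.5781]  P^-=[0.3353]  H_jac=[1.1562]  S=[0.7682]  K=[0.5046]  nu=[-2.4742]  x^+=[-0.6704]  P^+=[0.1397]

x_post = [-0.6704]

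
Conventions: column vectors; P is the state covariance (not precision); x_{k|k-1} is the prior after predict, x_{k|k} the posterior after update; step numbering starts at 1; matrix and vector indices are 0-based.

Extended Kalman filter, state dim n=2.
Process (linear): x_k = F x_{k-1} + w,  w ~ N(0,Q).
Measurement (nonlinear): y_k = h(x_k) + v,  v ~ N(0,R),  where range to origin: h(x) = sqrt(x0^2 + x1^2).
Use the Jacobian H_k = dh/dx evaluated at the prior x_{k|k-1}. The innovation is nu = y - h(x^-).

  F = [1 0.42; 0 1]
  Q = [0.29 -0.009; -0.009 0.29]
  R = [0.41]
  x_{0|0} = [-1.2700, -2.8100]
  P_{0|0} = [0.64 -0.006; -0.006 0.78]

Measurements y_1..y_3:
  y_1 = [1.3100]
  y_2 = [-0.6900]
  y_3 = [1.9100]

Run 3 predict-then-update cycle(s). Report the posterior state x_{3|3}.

x_post = [-1.1205, -0.7782]

step 1: x^-=[-2.4502, -2.8100]  P^-=[1.0626 0.3126; 0.3126 1.0700]  H_jac=[-0.6572 -0.7537]  S=[1.7865]  K=[-0.5228; -0.5664]  nu=[-2.4182]  x^+=[-1.1860, -1.4402]  P^+=[0.5743 -0.2164; -0.2164 0.4968]
step 2: x^-=[-1.7909, -1.4402]  P^-=[0.7702 -0.0167; -0.0167 0.7868]  H_jac=[-0.7793 -0.6267]  S=[1.1704]  K=[-0.5038; -0.4102]  nu=[-2.9882]  x^+=[-0.2853, -0.2146]  P^+=[0.4731 -0.2586; -0.2586 0.5899]
step 3: x^-=[-0.3754, -0.2146]  P^-=[0.6499 -0.0198; -0.0198 0.8799]  H_jac=[-0.8682 -0.4962]  S=[1.0994]  K=[-0.5042; -0.3815]  nu=[1.4776]  x^+=[-1.1205, -0.7782]  P^+=[0.3703 -0.2313; -0.2313 0.7199]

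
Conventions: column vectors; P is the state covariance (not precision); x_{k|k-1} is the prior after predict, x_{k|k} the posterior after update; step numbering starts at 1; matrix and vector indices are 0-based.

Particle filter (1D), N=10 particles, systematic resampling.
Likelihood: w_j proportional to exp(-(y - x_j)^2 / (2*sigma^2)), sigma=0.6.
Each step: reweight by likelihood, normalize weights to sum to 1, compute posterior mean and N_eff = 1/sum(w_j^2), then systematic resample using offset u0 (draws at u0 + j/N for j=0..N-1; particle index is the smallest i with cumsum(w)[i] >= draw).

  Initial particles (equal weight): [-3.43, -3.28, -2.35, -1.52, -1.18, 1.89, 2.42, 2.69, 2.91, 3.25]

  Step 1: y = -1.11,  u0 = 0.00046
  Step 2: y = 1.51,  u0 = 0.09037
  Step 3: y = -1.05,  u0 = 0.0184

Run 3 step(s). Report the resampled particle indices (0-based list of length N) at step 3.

step 1: w=[0.0003, 0.0008, 0.0620, 0.4156, 0.5213, 0.0000, 0.0000, 0.0000, 0.0000, 0.0000]  mean=-1.3961  Neff=2.2304  idx=[1, 3, 3, 3, 3, 4, 4, 4, 4, 4]
step 2: w=[0.0000, 0.0127, 0.0127, 0.0127, 0.0127, 0.1898, 0.1898, 0.1898, 0.1898, 0.1898]  mean=-1.1973  Neff=5.5315  idx=[5, 5, 6, 6, 7, 7, 8, 8, 9, 9]
step 3: w=[0.1000, 0.1000, 0.1000, 0.1000, 0.1000, 0.1000, 0.1000, 0.1000, 0.1000, 0.1000]  mean=-1.1800  Neff=10.0000  idx=[0, 1, 2, 3, 4, 5, 6, 7, 8, 9]

resampled_idx = [0, 1, 2, 3, 4, 5, 6, 7, 8, 9]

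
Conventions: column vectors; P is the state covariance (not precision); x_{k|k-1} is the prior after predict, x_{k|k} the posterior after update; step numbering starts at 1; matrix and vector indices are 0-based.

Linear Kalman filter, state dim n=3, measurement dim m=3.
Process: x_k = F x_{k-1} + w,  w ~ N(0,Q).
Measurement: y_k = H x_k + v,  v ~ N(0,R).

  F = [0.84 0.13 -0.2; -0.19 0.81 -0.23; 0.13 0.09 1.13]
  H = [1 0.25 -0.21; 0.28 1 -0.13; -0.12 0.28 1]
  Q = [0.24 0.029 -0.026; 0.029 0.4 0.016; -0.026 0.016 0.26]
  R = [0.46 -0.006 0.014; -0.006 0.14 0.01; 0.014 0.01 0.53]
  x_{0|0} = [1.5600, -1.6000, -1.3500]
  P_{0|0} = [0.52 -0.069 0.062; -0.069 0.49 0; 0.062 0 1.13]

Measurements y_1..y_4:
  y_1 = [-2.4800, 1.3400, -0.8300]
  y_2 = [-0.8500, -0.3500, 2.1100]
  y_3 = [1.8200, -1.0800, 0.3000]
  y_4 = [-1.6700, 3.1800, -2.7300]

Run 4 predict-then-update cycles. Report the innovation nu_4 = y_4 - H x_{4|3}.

innov = [-1.4949, 4.0648, -3.1158]

step 1: x^-=[1.3724, -1.2819, -1.4667]  P^-=[0.6245 -0.0053 -0.1680; -0.0053 0.8267 -0.2761; -0.1680 -0.2761 1.7323]  S=[1.3095 0.5158 -0.5932; 0.5158 1.1260 -0.3202; -0.5932 -0.3202 2.2221]  K=[0.5420 -0.0714 0.0244; -0.0950 0.8294 0.0744; -0.0320 -0.2715 0.7062]  nu=[-3.8399, 2.0470, 1.1603]  x^+=[-0.8267, 0.8669, -1.0804]  P^+=[0.2872 -0.0833 0.0776; -0.0833 0.1404 -0.0029; 0.0776 -0.0029 0.3812]
step 2: x^-=[-0.3656, 1.1077, -1.2503]  P^-=[0.4162 -0.0506 -0.0156; -0.0506 0.5562 -0.1089; -0.0156 -0.1089 0.7731]  S=[0.9377 0.2458 -0.2088; 0.2458 0.7429 -0.0562; -0.2088 -0.0562 1.2988]  K=[0.4507 -0.0571 0.0086; -0.0710 0.7768 0.0629; -0.0331 -0.2346 0.5577]  nu=[-1.0239, -1.5179, 3.0063]  x^+=[-0.7145, 0.1905, 0.8163]  P^+=[0.2374 -0.0695 0.0583; -0.0695 0.1287 -0.0043; 0.0583 -0.0043 0.3010]
step 3: x^-=[-0.7387, 0.1023, 0.8466]  P^-=[0.3872 -0.0353 -0.0198; -0.0353 0.5370 -0.0829; -0.0198 -0.0829 0.6640]  S=[0.9094 0.2409 -0.1793; 0.2409 0.7218 -0.0232; -0.1793 -0.0232 1.2023]  K=[0.4310 -0.0389 0.0002; -0.0627 0.7682 0.0651; -0.0381 -0.2125 0.5251]  nu=[2.7109, -0.8654, -0.6639]  x^+=[0.4632, -0.7757, 0.5787]  P^+=[0.2253 -0.0645 0.0508; -0.0645 0.1264 -0.0018; 0.0508 -0.0018 0.2823]
step 4: x^-=[0.1725, -0.8494, 0.6443]  P^-=[0.3813 -0.0305 -0.0230; -0.0305 0.5310 -0.0735; -0.0230 -0.0735 0.6383]  S=[0.9048 0.2404 -0.1739; 0.2404 0.7153 -0.0134; -0.1739 -0.0134 1.1819]  K=[0.4264 -0.0326 -0.0030; -0.0605 0.7653 0.0665; -0.0402 -0.2045 0.5168]  nu=[-1.4949, 4.0648, -3.1158]  x^+=[-0.5881, 2.1445, -1.7369]  P^+=[0.2223 -0.0631 0.0484; -0.0631 0.1257 -0.0007; 0.0484 -0.0007 0.2773]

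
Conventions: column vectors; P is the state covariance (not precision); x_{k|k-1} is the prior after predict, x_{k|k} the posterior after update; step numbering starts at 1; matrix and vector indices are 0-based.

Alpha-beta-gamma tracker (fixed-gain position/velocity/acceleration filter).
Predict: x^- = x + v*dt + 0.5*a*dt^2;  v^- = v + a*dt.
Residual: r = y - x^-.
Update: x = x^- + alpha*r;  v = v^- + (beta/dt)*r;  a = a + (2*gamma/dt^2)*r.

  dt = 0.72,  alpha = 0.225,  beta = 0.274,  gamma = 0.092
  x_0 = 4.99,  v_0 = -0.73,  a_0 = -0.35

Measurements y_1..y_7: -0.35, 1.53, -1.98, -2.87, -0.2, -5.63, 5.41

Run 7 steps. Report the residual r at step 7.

resid = 11.0066

step 1: x_pred=4.3737  r=-4.7237  x^+=3.3109  v^+=-2.7796  a^+=-2.0266
step 2: x_pred=0.7842  r=0.7458  x^+=0.9520  v^+=-3.9550  a^+=-1.7619
step 3: x_pred=-2.3522  r=0.3722  x^+=-2.2685  v^+=-5.0819  a^+=-1.6298
step 4: x_pred=-6.3499  r=3.4799  x^+=-5.5669  v^+=-4.9310  a^+=-0.3946
step 5: x_pred=-9.2196  r=9.0196  x^+=-7.1902  v^+=-1.7827  a^+=2.8067
step 6: x_pred=-7.7462  r=2.1162  x^+=-7.2701  v^+=1.0435  a^+=3.5579
step 7: x_pred=-5.5966  r=11.0066  x^+=-3.1201  v^+=7.7937  a^+=7.4645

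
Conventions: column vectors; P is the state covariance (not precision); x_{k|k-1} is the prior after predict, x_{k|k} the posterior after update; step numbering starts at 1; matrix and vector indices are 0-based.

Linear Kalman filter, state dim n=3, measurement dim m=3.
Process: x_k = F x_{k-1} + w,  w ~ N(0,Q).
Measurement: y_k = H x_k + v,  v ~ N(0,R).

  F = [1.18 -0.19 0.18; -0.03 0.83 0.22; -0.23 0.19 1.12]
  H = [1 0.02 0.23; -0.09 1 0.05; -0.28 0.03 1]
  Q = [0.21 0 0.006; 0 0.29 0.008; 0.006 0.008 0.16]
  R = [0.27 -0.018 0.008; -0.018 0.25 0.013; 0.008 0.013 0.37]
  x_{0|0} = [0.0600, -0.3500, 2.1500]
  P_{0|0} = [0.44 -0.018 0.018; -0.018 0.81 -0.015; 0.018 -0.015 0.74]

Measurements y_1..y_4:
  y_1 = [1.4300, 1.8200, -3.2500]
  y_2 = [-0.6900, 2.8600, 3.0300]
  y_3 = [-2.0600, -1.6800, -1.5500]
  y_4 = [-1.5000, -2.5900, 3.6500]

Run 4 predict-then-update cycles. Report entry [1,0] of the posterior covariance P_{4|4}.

P_post[1,0] = -0.0033

step 1: x^-=[0.5243, 0.1807, 2.3277]  P^-=[0.8926 -0.1288 0.0274; -0.1288 0.8794 0.3086; 0.0274 0.3086 1.1267]  S=[1.2329 -0.1243 0.0486; -0.1243 1.1932 0.4608; 0.0486 0.4608 1.5728]  K=[0.7293 -0.0382 -0.1553; 0.0434 0.7595 0.0120; 0.2160 0.0584 0.6936]  nu=[0.3667, 1.5701, -5.4363]  x^+=[1.5758, 1.3237, -1.2720]  P^+=[0.1958 -0.0072 0.0029; -0.0072 0.1883 0.0070; 0.0029 0.0070 0.2597]
step 2: x^-=[1.3789, 0.7716, -1.5356]  P^-=[0.5019 -0.0319 -0.0010; -0.0319 0.4353 0.1110; -0.0010 0.1110 0.5051]  S=[0.7981 -0.0549 -0.0148; -0.0549 0.7075 0.1843; -0.0148 0.1843 0.9226]  K=[0.6235 -0.0243 -0.1396; 0.0463 0.6256 0.0200; 0.1616 0.0643 0.5411]  nu=[-1.7312, 2.2893, 4.9285]  x^+=[-0.4440, 2.2220, 0.9989]  P^+=[0.1677 -0.0040 0.0001; -0.0040 0.1550 0.0101; 0.0001 0.0101 0.2021]
step 3: x^-=[-0.7663, 2.0773, 1.6431]  P^-=[0.4568 -0.0252 -0.0071; -0.0252 0.4106 0.0940; -0.0071 0.0940 0.4325]  S=[0.7465 -0.0496 -0.0249; -0.0496 0.6794 0.1605; -0.0249 0.1605 0.8488]  K=[0.6031 -0.0215 -0.1382; 0.0476 0.6136 0.0190; 0.1473 0.0619 0.5079]  nu=[-1.7131, -3.9085, -3.4700]  x^+=[-1.2359, -0.4682, -0.6138]  P^+=[0.1624 -0.0034 -0.0010; -0.0034 0.1520 0.0099; -0.0010 0.0099 0.1893]
step 4: x^-=[-1.4799, -0.4866, -0.4921]  P^-=[0.4482 -0.0247 -0.0094; -0.0247 0.4078 0.0901; -0.0094 0.0901 0.4166]  S=[0.7359 -0.0495 -0.0284; -0.0495 0.6760 0.1555; -0.0284 0.1555 0.8332]  K=[0.5986 -0.0212 -0.1384; 0.0476 0.6125 0.0184; 0.1433 0.0608 0.4999]  nu=[0.1028, -2.2120, 3.7423]  x^+=[-1.8893, -1.7676, 1.2591]  P^+=[0.1613 -0.0033 -0.0014; -0.0033 0.1517 0.0097; -0.0014 0.0097 0.1862]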